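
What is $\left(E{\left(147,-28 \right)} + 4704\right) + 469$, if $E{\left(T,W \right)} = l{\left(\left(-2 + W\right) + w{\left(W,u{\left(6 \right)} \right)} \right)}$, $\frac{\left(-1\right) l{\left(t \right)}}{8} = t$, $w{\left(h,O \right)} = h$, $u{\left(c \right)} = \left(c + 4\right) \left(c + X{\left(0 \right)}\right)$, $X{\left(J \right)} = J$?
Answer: $5637$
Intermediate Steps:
$u{\left(c \right)} = c \left(4 + c\right)$ ($u{\left(c \right)} = \left(c + 4\right) \left(c + 0\right) = \left(4 + c\right) c = c \left(4 + c\right)$)
$l{\left(t \right)} = - 8 t$
$E{\left(T,W \right)} = 16 - 16 W$ ($E{\left(T,W \right)} = - 8 \left(\left(-2 + W\right) + W\right) = - 8 \left(-2 + 2 W\right) = 16 - 16 W$)
$\left(E{\left(147,-28 \right)} + 4704\right) + 469 = \left(\left(16 - -448\right) + 4704\right) + 469 = \left(\left(16 + 448\right) + 4704\right) + 469 = \left(464 + 4704\right) + 469 = 5168 + 469 = 5637$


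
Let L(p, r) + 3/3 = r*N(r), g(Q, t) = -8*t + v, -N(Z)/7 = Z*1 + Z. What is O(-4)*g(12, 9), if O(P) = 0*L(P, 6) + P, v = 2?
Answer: 280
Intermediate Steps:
N(Z) = -14*Z (N(Z) = -7*(Z*1 + Z) = -7*(Z + Z) = -14*Z)
g(Q, t) = 2 - 8*t (g(Q, t) = -8*t + 2 = 2 - 8*t)
L(p, r) = -1 - 14*r² (L(p, r) = -1 + r*(-14*r) = -1 - 14*r²)
O(P) = P (O(P) = 0*(-1 - 14*6²) + P = 0*(-1 - 14*36) + P = 0*(-1 - 504) + P = 0*(-505) + P = 0 + P = P)
O(-4)*g(12, 9) = -4*(2 - 8*9) = -4*(2 - 72) = -4*(-70) = 280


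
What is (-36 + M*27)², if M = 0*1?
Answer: 1296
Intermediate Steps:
M = 0
(-36 + M*27)² = (-36 + 0*27)² = (-36 + 0)² = (-36)² = 1296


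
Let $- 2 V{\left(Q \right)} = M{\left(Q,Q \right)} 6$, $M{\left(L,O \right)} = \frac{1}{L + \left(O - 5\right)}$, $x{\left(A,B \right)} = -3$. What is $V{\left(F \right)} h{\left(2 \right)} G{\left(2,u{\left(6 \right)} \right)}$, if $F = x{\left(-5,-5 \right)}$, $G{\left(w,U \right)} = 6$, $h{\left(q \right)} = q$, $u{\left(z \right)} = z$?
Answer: $\frac{36}{11} \approx 3.2727$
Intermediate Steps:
$F = -3$
$M{\left(L,O \right)} = \frac{1}{-5 + L + O}$ ($M{\left(L,O \right)} = \frac{1}{L + \left(-5 + O\right)} = \frac{1}{-5 + L + O}$)
$V{\left(Q \right)} = - \frac{3}{-5 + 2 Q}$ ($V{\left(Q \right)} = - \frac{\frac{1}{-5 + Q + Q} 6}{2} = - \frac{\frac{1}{-5 + 2 Q} 6}{2} = - \frac{6 \frac{1}{-5 + 2 Q}}{2} = - \frac{3}{-5 + 2 Q}$)
$V{\left(F \right)} h{\left(2 \right)} G{\left(2,u{\left(6 \right)} \right)} = - \frac{3}{-5 + 2 \left(-3\right)} 2 \cdot 6 = - \frac{3}{-5 - 6} \cdot 2 \cdot 6 = - \frac{3}{-11} \cdot 2 \cdot 6 = \left(-3\right) \left(- \frac{1}{11}\right) 2 \cdot 6 = \frac{3}{11} \cdot 2 \cdot 6 = \frac{6}{11} \cdot 6 = \frac{36}{11}$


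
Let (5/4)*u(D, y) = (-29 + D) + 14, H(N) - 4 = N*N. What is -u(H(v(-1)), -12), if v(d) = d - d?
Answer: 44/5 ≈ 8.8000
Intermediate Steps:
v(d) = 0
H(N) = 4 + N**2 (H(N) = 4 + N*N = 4 + N**2)
u(D, y) = -12 + 4*D/5 (u(D, y) = 4*((-29 + D) + 14)/5 = 4*(-15 + D)/5 = -12 + 4*D/5)
-u(H(v(-1)), -12) = -(-12 + 4*(4 + 0**2)/5) = -(-12 + 4*(4 + 0)/5) = -(-12 + (4/5)*4) = -(-12 + 16/5) = -1*(-44/5) = 44/5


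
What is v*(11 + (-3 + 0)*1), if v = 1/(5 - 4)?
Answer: 8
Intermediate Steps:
v = 1 (v = 1/1 = 1)
v*(11 + (-3 + 0)*1) = 1*(11 + (-3 + 0)*1) = 1*(11 - 3*1) = 1*(11 - 3) = 1*8 = 8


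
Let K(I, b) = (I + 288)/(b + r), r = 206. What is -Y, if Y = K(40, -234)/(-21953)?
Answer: -82/153671 ≈ -0.00053361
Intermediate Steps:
K(I, b) = (288 + I)/(206 + b) (K(I, b) = (I + 288)/(b + 206) = (288 + I)/(206 + b))
Y = 82/153671 (Y = ((288 + 40)/(206 - 234))/(-21953) = (328/(-28))*(-1/21953) = -1/28*328*(-1/21953) = -82/7*(-1/21953) = 82/153671 ≈ 0.00053361)
-Y = -1*82/153671 = -82/153671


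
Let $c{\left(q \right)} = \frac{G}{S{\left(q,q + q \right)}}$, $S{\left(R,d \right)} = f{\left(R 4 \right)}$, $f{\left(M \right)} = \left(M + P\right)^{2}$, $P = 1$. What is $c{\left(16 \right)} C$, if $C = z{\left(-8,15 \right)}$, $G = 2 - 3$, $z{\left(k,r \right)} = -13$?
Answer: $\frac{1}{325} \approx 0.0030769$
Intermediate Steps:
$f{\left(M \right)} = \left(1 + M\right)^{2}$ ($f{\left(M \right)} = \left(M + 1\right)^{2} = \left(1 + M\right)^{2}$)
$S{\left(R,d \right)} = \left(1 + 4 R\right)^{2}$ ($S{\left(R,d \right)} = \left(1 + R 4\right)^{2} = \left(1 + 4 R\right)^{2}$)
$G = -1$ ($G = 2 - 3 = -1$)
$C = -13$
$c{\left(q \right)} = - \frac{1}{\left(1 + 4 q\right)^{2}}$
$c{\left(16 \right)} C = - \frac{1}{\left(1 + 4 \cdot 16\right)^{2}} \left(-13\right) = - \frac{1}{\left(1 + 64\right)^{2}} \left(-13\right) = - \frac{1}{4225} \left(-13\right) = \left(-1\right) \frac{1}{4225} \left(-13\right) = \left(- \frac{1}{4225}\right) \left(-13\right) = \frac{1}{325}$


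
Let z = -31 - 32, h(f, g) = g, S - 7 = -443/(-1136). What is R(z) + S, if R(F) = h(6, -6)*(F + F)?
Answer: 867211/1136 ≈ 763.39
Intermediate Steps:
S = 8395/1136 (S = 7 - 443/(-1136) = 7 - 443*(-1/1136) = 7 + 443/1136 = 8395/1136 ≈ 7.3900)
z = -63
R(F) = -12*F (R(F) = -6*(F + F) = -12*F)
R(z) + S = -12*(-63) + 8395/1136 = 756 + 8395/1136 = 867211/1136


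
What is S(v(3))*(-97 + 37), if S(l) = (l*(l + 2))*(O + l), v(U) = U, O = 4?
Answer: -6300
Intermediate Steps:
S(l) = l*(2 + l)*(4 + l) (S(l) = (l*(l + 2))*(4 + l) = (l*(2 + l))*(4 + l) = l*(2 + l)*(4 + l))
S(v(3))*(-97 + 37) = (3*(8 + 3**2 + 6*3))*(-97 + 37) = (3*(8 + 9 + 18))*(-60) = (3*35)*(-60) = 105*(-60) = -6300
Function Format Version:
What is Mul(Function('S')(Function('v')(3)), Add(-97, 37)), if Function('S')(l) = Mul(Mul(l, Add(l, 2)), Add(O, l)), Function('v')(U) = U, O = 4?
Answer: -6300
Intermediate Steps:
Function('S')(l) = Mul(l, Add(2, l), Add(4, l)) (Function('S')(l) = Mul(Mul(l, Add(l, 2)), Add(4, l)) = Mul(Mul(l, Add(2, l)), Add(4, l)) = Mul(l, Add(2, l), Add(4, l)))
Mul(Function('S')(Function('v')(3)), Add(-97, 37)) = Mul(Mul(3, Add(8, Pow(3, 2), Mul(6, 3))), Add(-97, 37)) = Mul(Mul(3, Add(8, 9, 18)), -60) = Mul(Mul(3, 35), -60) = Mul(105, -60) = -6300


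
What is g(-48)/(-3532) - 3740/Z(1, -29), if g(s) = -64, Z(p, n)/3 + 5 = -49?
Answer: 1652506/71523 ≈ 23.105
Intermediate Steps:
Z(p, n) = -162 (Z(p, n) = -15 + 3*(-49) = -15 - 147 = -162)
g(-48)/(-3532) - 3740/Z(1, -29) = -64/(-3532) - 3740/(-162) = -64*(-1/3532) - 3740*(-1/162) = 16/883 + 1870/81 = 1652506/71523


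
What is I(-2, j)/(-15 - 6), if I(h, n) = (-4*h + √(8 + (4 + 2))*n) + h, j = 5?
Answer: -2/7 - 5*√14/21 ≈ -1.1766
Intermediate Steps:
I(h, n) = -3*h + n*√14 (I(h, n) = (-4*h + √(8 + 6)*n) + h = (-4*h + √14*n) + h = (-4*h + n*√14) + h = -3*h + n*√14)
I(-2, j)/(-15 - 6) = (-3*(-2) + 5*√14)/(-15 - 6) = (6 + 5*√14)/(-21) = (6 + 5*√14)*(-1/21) = -2/7 - 5*√14/21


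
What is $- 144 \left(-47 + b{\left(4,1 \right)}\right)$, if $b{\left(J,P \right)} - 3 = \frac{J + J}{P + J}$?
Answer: $\frac{30528}{5} \approx 6105.6$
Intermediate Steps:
$b{\left(J,P \right)} = 3 + \frac{2 J}{J + P}$ ($b{\left(J,P \right)} = 3 + \frac{J + J}{P + J} = 3 + \frac{2 J}{J + P}$)
$- 144 \left(-47 + b{\left(4,1 \right)}\right) = - 144 \left(-47 + \frac{3 \cdot 1 + 5 \cdot 4}{4 + 1}\right) = - 144 \left(-47 + \frac{3 + 20}{5}\right) = - 144 \left(-47 + \frac{1}{5} \cdot 23\right) = - 144 \left(-47 + \frac{23}{5}\right) = \left(-144\right) \left(- \frac{212}{5}\right) = \frac{30528}{5}$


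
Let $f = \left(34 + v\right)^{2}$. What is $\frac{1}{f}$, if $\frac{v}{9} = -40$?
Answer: $\frac{1}{106276} \approx 9.4095 \cdot 10^{-6}$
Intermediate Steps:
$v = -360$ ($v = 9 \left(-40\right) = -360$)
$f = 106276$ ($f = \left(34 - 360\right)^{2} = \left(-326\right)^{2} = 106276$)
$\frac{1}{f} = \frac{1}{106276}$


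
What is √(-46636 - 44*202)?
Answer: 2*I*√13881 ≈ 235.64*I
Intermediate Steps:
√(-46636 - 44*202) = √(-46636 - 8888) = √(-55524) = 2*I*√13881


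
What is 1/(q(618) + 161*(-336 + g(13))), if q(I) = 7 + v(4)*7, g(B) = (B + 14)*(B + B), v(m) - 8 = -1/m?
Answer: 4/235949 ≈ 1.6953e-5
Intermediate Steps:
v(m) = 8 - 1/m
g(B) = 2*B*(14 + B) (g(B) = (14 + B)*(2*B) = 2*B*(14 + B))
q(I) = 245/4 (q(I) = 7 + (8 - 1/4)*7 = 7 + (8 - 1*¼)*7 = 7 + (8 - ¼)*7 = 7 + (31/4)*7 = 7 + 217/4 = 245/4)
1/(q(618) + 161*(-336 + g(13))) = 1/(245/4 + 161*(-336 + 2*13*(14 + 13))) = 1/(245/4 + 161*(-336 + 2*13*27)) = 1/(245/4 + 161*(-336 + 702)) = 1/(245/4 + 161*366) = 1/(245/4 + 58926) = 1/(235949/4) = 4/235949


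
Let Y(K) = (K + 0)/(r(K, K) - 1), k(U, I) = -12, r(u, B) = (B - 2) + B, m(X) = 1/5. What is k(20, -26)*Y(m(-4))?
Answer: 12/13 ≈ 0.92308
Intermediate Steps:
m(X) = ⅕
r(u, B) = -2 + 2*B (r(u, B) = (-2 + B) + B = -2 + 2*B)
Y(K) = K/(-3 + 2*K) (Y(K) = (K + 0)/((-2 + 2*K) - 1) = K/(-3 + 2*K))
k(20, -26)*Y(m(-4)) = -12/(5*(-3 + 2*(⅕))) = -12/(5*(-3 + ⅖)) = -12/(5*(-13/5)) = -12*(-5)/(5*13) = -12*(-1/13) = 12/13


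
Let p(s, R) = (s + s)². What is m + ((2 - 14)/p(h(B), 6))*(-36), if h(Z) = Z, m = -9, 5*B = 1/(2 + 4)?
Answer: 97191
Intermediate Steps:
B = 1/30 (B = 1/(5*(2 + 4)) = (⅕)/6 = (⅕)*(⅙) = 1/30 ≈ 0.033333)
p(s, R) = 4*s² (p(s, R) = (2*s)² = 4*s²)
m + ((2 - 14)/p(h(B), 6))*(-36) = -9 + ((2 - 14)/((4*(1/30)²)))*(-36) = -9 - 12/(4*(1/900))*(-36) = -9 - 12/1/225*(-36) = -9 - 12*225*(-36) = -9 - 2700*(-36) = -9 + 97200 = 97191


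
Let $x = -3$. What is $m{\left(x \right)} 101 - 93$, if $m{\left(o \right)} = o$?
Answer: $-396$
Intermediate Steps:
$m{\left(x \right)} 101 - 93 = \left(-3\right) 101 - 93 = -303 - 93 = -396$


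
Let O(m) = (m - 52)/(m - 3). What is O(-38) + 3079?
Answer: 126329/41 ≈ 3081.2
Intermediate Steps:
O(m) = (-52 + m)/(-3 + m)
O(-38) + 3079 = (-52 - 38)/(-3 - 38) + 3079 = -90/(-41) + 3079 = -1/41*(-90) + 3079 = 90/41 + 3079 = 126329/41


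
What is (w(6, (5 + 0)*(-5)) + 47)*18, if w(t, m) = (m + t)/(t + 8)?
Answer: 5751/7 ≈ 821.57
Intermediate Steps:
w(t, m) = (m + t)/(8 + t)
(w(6, (5 + 0)*(-5)) + 47)*18 = (((5 + 0)*(-5) + 6)/(8 + 6) + 47)*18 = ((5*(-5) + 6)/14 + 47)*18 = ((-25 + 6)/14 + 47)*18 = ((1/14)*(-19) + 47)*18 = (-19/14 + 47)*18 = (639/14)*18 = 5751/7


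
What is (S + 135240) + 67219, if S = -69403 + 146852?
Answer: 279908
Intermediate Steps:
S = 77449
(S + 135240) + 67219 = (77449 + 135240) + 67219 = 212689 + 67219 = 279908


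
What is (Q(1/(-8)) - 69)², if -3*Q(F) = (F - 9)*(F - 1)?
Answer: 21483225/4096 ≈ 5244.9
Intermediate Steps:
Q(F) = -(-1 + F)*(-9 + F)/3 (Q(F) = -(F - 9)*(F - 1)/3 = -(-9 + F)*(-1 + F)/3 = -(-1 + F)*(-9 + F)/3)
(Q(1/(-8)) - 69)² = ((-3 - (1/(-8))²/3 + (10/3)/(-8)) - 69)² = ((-3 - (-⅛)²/3 + (10/3)*(-⅛)) - 69)² = ((-3 - ⅓*1/64 - 5/12) - 69)² = ((-3 - 1/192 - 5/12) - 69)² = (-219/64 - 69)² = (-4635/64)² = 21483225/4096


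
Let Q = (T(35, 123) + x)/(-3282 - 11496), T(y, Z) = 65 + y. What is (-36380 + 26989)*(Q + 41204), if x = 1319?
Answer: -1906095317521/4926 ≈ -3.8695e+8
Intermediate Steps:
Q = -473/4926 (Q = ((65 + 35) + 1319)/(-3282 - 11496) = (100 + 1319)/(-14778) = 1419*(-1/14778) = -473/4926 ≈ -0.096021)
(-36380 + 26989)*(Q + 41204) = (-36380 + 26989)*(-473/4926 + 41204) = -9391*202970431/4926 = -1906095317521/4926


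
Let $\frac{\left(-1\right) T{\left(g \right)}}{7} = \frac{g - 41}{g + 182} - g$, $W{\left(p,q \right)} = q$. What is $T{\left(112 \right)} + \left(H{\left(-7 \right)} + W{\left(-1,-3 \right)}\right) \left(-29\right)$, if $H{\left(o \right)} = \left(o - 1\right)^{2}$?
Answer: $- \frac{41441}{42} \approx -986.69$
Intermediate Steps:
$H{\left(o \right)} = \left(-1 + o\right)^{2}$
$T{\left(g \right)} = 7 g - \frac{7 \left(-41 + g\right)}{182 + g}$ ($T{\left(g \right)} = - 7 \left(\frac{g - 41}{g + 182} - g\right) = - 7 \left(\frac{-41 + g}{182 + g} - g\right) = - 7 \left(- g + \frac{-41 + g}{182 + g}\right) = 7 g - \frac{7 \left(-41 + g\right)}{182 + g}$)
$T{\left(112 \right)} + \left(H{\left(-7 \right)} + W{\left(-1,-3 \right)}\right) \left(-29\right) = \frac{7 \left(41 + 112^{2} + 181 \cdot 112\right)}{182 + 112} + \left(\left(-1 - 7\right)^{2} - 3\right) \left(-29\right) = \frac{7 \left(41 + 12544 + 20272\right)}{294} + \left(\left(-8\right)^{2} - 3\right) \left(-29\right) = 7 \cdot \frac{1}{294} \cdot 32857 + \left(64 - 3\right) \left(-29\right) = \frac{32857}{42} + 61 \left(-29\right) = \frac{32857}{42} - 1769 = - \frac{41441}{42}$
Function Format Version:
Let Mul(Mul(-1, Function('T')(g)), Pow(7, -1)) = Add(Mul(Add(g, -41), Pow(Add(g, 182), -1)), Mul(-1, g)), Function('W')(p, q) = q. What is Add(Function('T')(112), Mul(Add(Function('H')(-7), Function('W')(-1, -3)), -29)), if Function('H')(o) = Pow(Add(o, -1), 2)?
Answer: Rational(-41441, 42) ≈ -986.69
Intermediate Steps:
Function('H')(o) = Pow(Add(-1, o), 2)
Function('T')(g) = Add(Mul(7, g), Mul(-7, Pow(Add(182, g), -1), Add(-41, g))) (Function('T')(g) = Mul(-7, Add(Mul(Add(g, -41), Pow(Add(g, 182), -1)), Mul(-1, g))) = Mul(-7, Add(Mul(Add(-41, g), Pow(Add(182, g), -1)), Mul(-1, g))) = Mul(-7, Add(Mul(Pow(Add(182, g), -1), Add(-41, g)), Mul(-1, g))) = Mul(-7, Add(Mul(-1, g), Mul(Pow(Add(182, g), -1), Add(-41, g)))) = Add(Mul(7, g), Mul(-7, Pow(Add(182, g), -1), Add(-41, g))))
Add(Function('T')(112), Mul(Add(Function('H')(-7), Function('W')(-1, -3)), -29)) = Add(Mul(7, Pow(Add(182, 112), -1), Add(41, Pow(112, 2), Mul(181, 112))), Mul(Add(Pow(Add(-1, -7), 2), -3), -29)) = Add(Mul(7, Pow(294, -1), Add(41, 12544, 20272)), Mul(Add(Pow(-8, 2), -3), -29)) = Add(Mul(7, Rational(1, 294), 32857), Mul(Add(64, -3), -29)) = Add(Rational(32857, 42), Mul(61, -29)) = Add(Rational(32857, 42), -1769) = Rational(-41441, 42)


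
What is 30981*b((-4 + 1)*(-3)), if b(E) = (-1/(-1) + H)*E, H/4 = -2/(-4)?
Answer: 836487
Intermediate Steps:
H = 2 (H = 4*(-2/(-4)) = 4*(-2*(-¼)) = 4*(½) = 2)
b(E) = 3*E (b(E) = (-1/(-1) + 2)*E = (-1*(-1) + 2)*E = (1 + 2)*E = 3*E)
30981*b((-4 + 1)*(-3)) = 30981*(3*((-4 + 1)*(-3))) = 30981*(3*(-3*(-3))) = 30981*(3*9) = 30981*27 = 836487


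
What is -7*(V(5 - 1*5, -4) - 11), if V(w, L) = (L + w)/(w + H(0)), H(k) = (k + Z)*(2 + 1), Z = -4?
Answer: 224/3 ≈ 74.667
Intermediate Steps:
H(k) = -12 + 3*k (H(k) = (k - 4)*(2 + 1) = (-4 + k)*3 = -12 + 3*k)
V(w, L) = (L + w)/(-12 + w) (V(w, L) = (L + w)/(w + (-12 + 3*0)) = (L + w)/(w + (-12 + 0)) = (L + w)/(w - 12) = (L + w)/(-12 + w))
-7*(V(5 - 1*5, -4) - 11) = -7*((-4 + (5 - 1*5))/(-12 + (5 - 1*5)) - 11) = -7*((-4 + (5 - 5))/(-12 + (5 - 5)) - 11) = -7*((-4 + 0)/(-12 + 0) - 11) = -7*(-4/(-12) - 11) = -7*(-1/12*(-4) - 11) = -7*(⅓ - 11) = -7*(-32/3) = 224/3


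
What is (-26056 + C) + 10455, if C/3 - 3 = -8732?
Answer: -41788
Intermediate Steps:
C = -26187 (C = 9 + 3*(-8732) = 9 - 26196 = -26187)
(-26056 + C) + 10455 = (-26056 - 26187) + 10455 = -52243 + 10455 = -41788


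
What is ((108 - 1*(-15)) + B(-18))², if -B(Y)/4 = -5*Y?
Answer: 56169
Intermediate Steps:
B(Y) = 20*Y (B(Y) = -(-20)*Y = 20*Y)
((108 - 1*(-15)) + B(-18))² = ((108 - 1*(-15)) + 20*(-18))² = ((108 + 15) - 360)² = (123 - 360)² = (-237)² = 56169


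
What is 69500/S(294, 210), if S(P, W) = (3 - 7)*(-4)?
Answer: 17375/4 ≈ 4343.8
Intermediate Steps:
S(P, W) = 16 (S(P, W) = -4*(-4) = 16)
69500/S(294, 210) = 69500/16 = 69500*(1/16) = 17375/4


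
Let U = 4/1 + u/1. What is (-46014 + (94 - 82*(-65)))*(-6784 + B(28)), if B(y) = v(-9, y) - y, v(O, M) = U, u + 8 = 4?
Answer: 276499080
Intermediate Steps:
u = -4 (u = -8 + 4 = -4)
U = 0 (U = 4/1 - 4/1 = 4*1 - 4*1 = 4 - 4 = 0)
v(O, M) = 0
B(y) = -y (B(y) = 0 - y = -y)
(-46014 + (94 - 82*(-65)))*(-6784 + B(28)) = (-46014 + (94 - 82*(-65)))*(-6784 - 1*28) = (-46014 + (94 + 5330))*(-6784 - 28) = (-46014 + 5424)*(-6812) = -40590*(-6812) = 276499080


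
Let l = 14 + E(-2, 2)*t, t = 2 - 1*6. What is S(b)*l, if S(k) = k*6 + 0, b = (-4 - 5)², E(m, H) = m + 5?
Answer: 972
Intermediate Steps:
E(m, H) = 5 + m
b = 81 (b = (-9)² = 81)
S(k) = 6*k (S(k) = 6*k + 0 = 6*k)
t = -4 (t = 2 - 6 = -4)
l = 2 (l = 14 + (5 - 2)*(-4) = 14 + 3*(-4) = 14 - 12 = 2)
S(b)*l = (6*81)*2 = 486*2 = 972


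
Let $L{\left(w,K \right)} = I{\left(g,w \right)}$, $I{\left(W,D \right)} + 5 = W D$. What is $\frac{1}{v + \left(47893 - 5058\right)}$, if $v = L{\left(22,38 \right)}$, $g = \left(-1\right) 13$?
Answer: $\frac{1}{42544} \approx 2.3505 \cdot 10^{-5}$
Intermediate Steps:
$g = -13$
$I{\left(W,D \right)} = -5 + D W$ ($I{\left(W,D \right)} = -5 + W D = -5 + D W$)
$L{\left(w,K \right)} = -5 - 13 w$ ($L{\left(w,K \right)} = -5 + w \left(-13\right) = -5 - 13 w$)
$v = -291$ ($v = -5 - 286 = -291$)
$\frac{1}{v + \left(47893 - 5058\right)} = \frac{1}{-291 + \left(47893 - 5058\right)} = \frac{1}{-291 + 42835} = \frac{1}{42544}$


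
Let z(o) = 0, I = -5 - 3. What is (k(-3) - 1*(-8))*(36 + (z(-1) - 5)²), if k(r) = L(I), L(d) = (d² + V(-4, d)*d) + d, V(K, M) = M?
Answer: 7808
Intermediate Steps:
I = -8
L(d) = d + 2*d² (L(d) = (d² + d*d) + d = (d² + d²) + d = 2*d² + d = d + 2*d²)
k(r) = 120 (k(r) = -8*(1 + 2*(-8)) = -8*(1 - 16) = -8*(-15) = 120)
(k(-3) - 1*(-8))*(36 + (z(-1) - 5)²) = (120 - 1*(-8))*(36 + (0 - 5)²) = (120 + 8)*(36 + (-5)²) = 128*(36 + 25) = 128*61 = 7808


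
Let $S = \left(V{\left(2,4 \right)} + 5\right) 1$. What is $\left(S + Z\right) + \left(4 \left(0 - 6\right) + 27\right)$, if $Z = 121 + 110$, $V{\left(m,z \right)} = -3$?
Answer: $236$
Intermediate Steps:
$Z = 231$
$S = 2$ ($S = \left(-3 + 5\right) 1 = 2 \cdot 1 = 2$)
$\left(S + Z\right) + \left(4 \left(0 - 6\right) + 27\right) = \left(2 + 231\right) + \left(4 \left(0 - 6\right) + 27\right) = 233 + \left(4 \left(-6\right) + 27\right) = 233 + \left(-24 + 27\right) = 233 + 3 = 236$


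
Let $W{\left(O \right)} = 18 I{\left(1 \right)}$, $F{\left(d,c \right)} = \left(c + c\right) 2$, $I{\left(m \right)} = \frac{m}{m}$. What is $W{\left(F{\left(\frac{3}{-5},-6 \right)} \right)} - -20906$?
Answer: $20924$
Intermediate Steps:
$I{\left(m \right)} = 1$
$F{\left(d,c \right)} = 4 c$ ($F{\left(d,c \right)} = 2 c 2 = 4 c$)
$W{\left(O \right)} = 18$ ($W{\left(O \right)} = 18 \cdot 1 = 18$)
$W{\left(F{\left(\frac{3}{-5},-6 \right)} \right)} - -20906 = 18 - -20906 = 18 + 20906 = 20924$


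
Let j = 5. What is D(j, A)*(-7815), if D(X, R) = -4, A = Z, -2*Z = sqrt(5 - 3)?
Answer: 31260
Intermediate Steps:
Z = -sqrt(2)/2 (Z = -sqrt(5 - 3)/2 = -sqrt(2)/2 ≈ -0.70711)
A = -sqrt(2)/2 ≈ -0.70711
D(j, A)*(-7815) = -4*(-7815) = 31260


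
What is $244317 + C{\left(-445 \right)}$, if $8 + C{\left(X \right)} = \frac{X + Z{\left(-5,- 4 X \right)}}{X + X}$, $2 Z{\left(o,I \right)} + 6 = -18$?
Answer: $\frac{217435467}{890} \approx 2.4431 \cdot 10^{5}$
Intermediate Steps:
$Z{\left(o,I \right)} = -12$ ($Z{\left(o,I \right)} = -3 + \frac{1}{2} \left(-18\right) = -3 - 9 = -12$)
$C{\left(X \right)} = -8 + \frac{-12 + X}{2 X}$ ($C{\left(X \right)} = -8 + \frac{X - 12}{X + X} = -8 + \frac{-12 + X}{2 X}$)
$244317 + C{\left(-445 \right)} = 244317 - \left(\frac{15}{2} + \frac{6}{-445}\right) = 244317 - \frac{6663}{890} = \frac{217435467}{890}$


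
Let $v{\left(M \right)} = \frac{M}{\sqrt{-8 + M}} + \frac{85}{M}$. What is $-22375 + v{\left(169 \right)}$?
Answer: $- \frac{3781290}{169} + \frac{169 \sqrt{161}}{161} \approx -22361.0$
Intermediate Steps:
$v{\left(M \right)} = \frac{85}{M} + \frac{M}{\sqrt{-8 + M}}$ ($v{\left(M \right)} = \frac{M}{\sqrt{-8 + M}} + \frac{85}{M} = \frac{85}{M} + \frac{M}{\sqrt{-8 + M}}$)
$-22375 + v{\left(169 \right)} = -22375 + \left(\frac{85}{169} + \frac{169}{\sqrt{-8 + 169}}\right) = -22375 + \left(85 \cdot \frac{1}{169} + \frac{169}{\sqrt{161}}\right) = -22375 + \left(\frac{85}{169} + 169 \frac{\sqrt{161}}{161}\right) = -22375 + \left(\frac{85}{169} + \frac{169 \sqrt{161}}{161}\right) = - \frac{3781290}{169} + \frac{169 \sqrt{161}}{161}$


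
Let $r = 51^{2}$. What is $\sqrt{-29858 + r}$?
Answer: $i \sqrt{27257} \approx 165.1 i$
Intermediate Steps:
$r = 2601$
$\sqrt{-29858 + r} = \sqrt{-29858 + 2601} = \sqrt{-27257} = i \sqrt{27257}$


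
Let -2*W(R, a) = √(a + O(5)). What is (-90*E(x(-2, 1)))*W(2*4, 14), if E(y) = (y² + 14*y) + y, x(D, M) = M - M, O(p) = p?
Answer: 0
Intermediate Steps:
x(D, M) = 0
E(y) = y² + 15*y
W(R, a) = -√(5 + a)/2 (W(R, a) = -√(a + 5)/2 = -√(5 + a)/2)
(-90*E(x(-2, 1)))*W(2*4, 14) = (-0*(15 + 0))*(-√(5 + 14)/2) = (-0*15)*(-√19/2) = (-90*0)*(-√19/2) = 0*(-√19/2) = 0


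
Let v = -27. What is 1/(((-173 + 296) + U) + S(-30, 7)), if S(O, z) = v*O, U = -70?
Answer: 1/863 ≈ 0.0011587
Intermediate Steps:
S(O, z) = -27*O
1/(((-173 + 296) + U) + S(-30, 7)) = 1/(((-173 + 296) - 70) - 27*(-30)) = 1/((123 - 70) + 810) = 1/(53 + 810) = 1/863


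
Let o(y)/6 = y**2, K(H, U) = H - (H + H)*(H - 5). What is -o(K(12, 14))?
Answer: -146016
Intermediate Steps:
K(H, U) = H - 2*H*(-5 + H)
o(y) = 6*y**2
-o(K(12, 14)) = -6*(12*(11 - 2*12))**2 = -6*(12*(11 - 24))**2 = -6*(12*(-13))**2 = -6*(-156)**2 = -6*24336 = -1*146016 = -146016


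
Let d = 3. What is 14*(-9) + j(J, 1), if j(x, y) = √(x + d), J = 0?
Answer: -126 + √3 ≈ -124.27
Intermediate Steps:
j(x, y) = √(3 + x) (j(x, y) = √(x + 3) = √(3 + x))
14*(-9) + j(J, 1) = 14*(-9) + √(3 + 0) = -126 + √3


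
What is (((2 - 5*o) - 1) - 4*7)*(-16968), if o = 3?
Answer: 712656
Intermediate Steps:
(((2 - 5*o) - 1) - 4*7)*(-16968) = (((2 - 5*3) - 1) - 4*7)*(-16968) = (((2 - 15) - 1) - 28)*(-16968) = ((-13 - 1) - 28)*(-16968) = (-14 - 28)*(-16968) = -42*(-16968) = 712656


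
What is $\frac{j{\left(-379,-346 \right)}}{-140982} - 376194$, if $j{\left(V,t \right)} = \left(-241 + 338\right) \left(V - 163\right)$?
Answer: $- \frac{26518264967}{70491} \approx -3.7619 \cdot 10^{5}$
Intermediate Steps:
$j{\left(V,t \right)} = -15811 + 97 V$ ($j{\left(V,t \right)} = 97 \left(-163 + V\right) = -15811 + 97 V$)
$\frac{j{\left(-379,-346 \right)}}{-140982} - 376194 = \frac{-15811 + 97 \left(-379\right)}{-140982} - 376194 = \left(-15811 - 36763\right) \left(- \frac{1}{140982}\right) - 376194 = \left(-52574\right) \left(- \frac{1}{140982}\right) - 376194 = \frac{26287}{70491} - 376194 = - \frac{26518264967}{70491}$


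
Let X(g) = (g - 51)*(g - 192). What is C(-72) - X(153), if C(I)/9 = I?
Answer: 3330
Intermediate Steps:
C(I) = 9*I
X(g) = (-192 + g)*(-51 + g) (X(g) = (-51 + g)*(-192 + g) = (-192 + g)*(-51 + g))
C(-72) - X(153) = 9*(-72) - (9792 + 153² - 243*153) = -648 - (9792 + 23409 - 37179) = -648 - 1*(-3978) = -648 + 3978 = 3330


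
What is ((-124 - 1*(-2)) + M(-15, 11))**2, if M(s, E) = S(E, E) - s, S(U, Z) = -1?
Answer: 11664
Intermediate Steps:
M(s, E) = -1 - s
((-124 - 1*(-2)) + M(-15, 11))**2 = ((-124 - 1*(-2)) + (-1 - 1*(-15)))**2 = ((-124 + 2) + (-1 + 15))**2 = (-122 + 14)**2 = (-108)**2 = 11664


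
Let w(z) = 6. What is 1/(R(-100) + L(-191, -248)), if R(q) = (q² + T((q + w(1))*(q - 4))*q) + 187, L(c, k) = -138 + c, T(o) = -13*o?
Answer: 1/12718658 ≈ 7.8625e-8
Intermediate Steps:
R(q) = 187 + q² - 13*q*(-4 + q)*(6 + q) (R(q) = (q² + (-13*(q + 6)*(q - 4))*q) + 187 = (q² + (-13*(6 + q)*(-4 + q))*q) + 187 = (q² + (-13*(-4 + q)*(6 + q))*q) + 187 = (q² - 13*q*(-4 + q)*(6 + q)) + 187 = 187 + q² - 13*q*(-4 + q)*(6 + q))
1/(R(-100) + L(-191, -248)) = 1/((187 - 25*(-100)² - 13*(-100)³ + 312*(-100)) + (-138 - 191)) = 1/((187 - 25*10000 - 13*(-1000000) - 31200) - 329) = 1/((187 - 250000 + 13000000 - 31200) - 329) = 1/(12718987 - 329) = 1/12718658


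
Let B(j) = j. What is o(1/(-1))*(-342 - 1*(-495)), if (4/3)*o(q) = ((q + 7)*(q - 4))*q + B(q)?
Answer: 13311/4 ≈ 3327.8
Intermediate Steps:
o(q) = 3*q/4 + 3*q*(-4 + q)*(7 + q)/4 (o(q) = 3*(((q + 7)*(q - 4))*q + q)/4 = 3*(((7 + q)*(-4 + q))*q + q)/4 = 3*(((-4 + q)*(7 + q))*q + q)/4 = 3*(q*(-4 + q)*(7 + q) + q)/4 = 3*(q + q*(-4 + q)*(7 + q))/4 = 3*q/4 + 3*q*(-4 + q)*(7 + q)/4)
o(1/(-1))*(-342 - 1*(-495)) = ((¾)*(-27 + (1/(-1))² + 3/(-1))/(-1))*(-342 - 1*(-495)) = ((¾)*(-1)*(-27 + (-1)² + 3*(-1)))*(-342 + 495) = ((¾)*(-1)*(-27 + 1 - 3))*153 = ((¾)*(-1)*(-29))*153 = (87/4)*153 = 13311/4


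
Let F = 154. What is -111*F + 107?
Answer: -16987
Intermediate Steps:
-111*F + 107 = -111*154 + 107 = -17094 + 107 = -16987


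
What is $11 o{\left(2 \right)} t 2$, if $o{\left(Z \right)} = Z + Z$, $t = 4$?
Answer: $352$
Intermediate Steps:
$o{\left(Z \right)} = 2 Z$
$11 o{\left(2 \right)} t 2 = 11 \cdot 2 \cdot 2 \cdot 4 \cdot 2 = 11 \cdot 4 \cdot 4 \cdot 2 = 11 \cdot 16 \cdot 2 = 176 \cdot 2 = 352$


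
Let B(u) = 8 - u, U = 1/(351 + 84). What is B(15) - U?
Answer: -3046/435 ≈ -7.0023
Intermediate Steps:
U = 1/435 ≈ 0.0022989
B(15) - U = (8 - 1*15) - 1*1/435 = (8 - 15) - 1/435 = -7 - 1/435 = -3046/435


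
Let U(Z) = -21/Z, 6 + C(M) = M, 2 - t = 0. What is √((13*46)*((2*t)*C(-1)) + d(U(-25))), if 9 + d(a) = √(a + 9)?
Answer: √(-418825 + 5*√246)/5 ≈ 129.42*I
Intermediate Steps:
t = 2 (t = 2 - 1*0 = 2 + 0 = 2)
C(M) = -6 + M
d(a) = -9 + √(9 + a) (d(a) = -9 + √(a + 9) = -9 + √(9 + a))
√((13*46)*((2*t)*C(-1)) + d(U(-25))) = √((13*46)*((2*2)*(-6 - 1)) + (-9 + √(9 - 21/(-25)))) = √(598*(4*(-7)) + (-9 + √(9 - 21*(-1/25)))) = √(598*(-28) + (-9 + √(9 + 21/25))) = √(-16744 + (-9 + √(246/25))) = √(-16744 + (-9 + √246/5)) = √(-16753 + √246/5)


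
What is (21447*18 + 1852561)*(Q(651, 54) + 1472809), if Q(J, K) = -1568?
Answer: 3293530401287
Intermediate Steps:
(21447*18 + 1852561)*(Q(651, 54) + 1472809) = (21447*18 + 1852561)*(-1568 + 1472809) = (386046 + 1852561)*1471241 = 2238607*1471241 = 3293530401287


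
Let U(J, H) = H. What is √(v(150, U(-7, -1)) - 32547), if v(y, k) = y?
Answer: I*√32397 ≈ 179.99*I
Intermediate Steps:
√(v(150, U(-7, -1)) - 32547) = √(150 - 32547) = √(-32397) = I*√32397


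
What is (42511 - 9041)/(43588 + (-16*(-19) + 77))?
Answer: 33470/43969 ≈ 0.76122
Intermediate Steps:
(42511 - 9041)/(43588 + (-16*(-19) + 77)) = 33470/(43588 + (304 + 77)) = 33470/(43588 + 381) = 33470/43969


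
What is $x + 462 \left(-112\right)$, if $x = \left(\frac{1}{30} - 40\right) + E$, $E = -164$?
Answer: $- \frac{1558439}{30} \approx -51948.0$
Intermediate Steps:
$x = - \frac{6119}{30}$ ($x = \left(\frac{1}{30} - 40\right) - 164 = - \frac{1199}{30} - 164 = - \frac{6119}{30} \approx -203.97$)
$x + 462 \left(-112\right) = - \frac{6119}{30} + 462 \left(-112\right) = - \frac{6119}{30} - 51744 = - \frac{1558439}{30}$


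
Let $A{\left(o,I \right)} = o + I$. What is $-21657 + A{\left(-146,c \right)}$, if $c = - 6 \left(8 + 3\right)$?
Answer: $-21869$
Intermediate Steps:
$c = -66$ ($c = \left(-6\right) 11 = -66$)
$A{\left(o,I \right)} = I + o$
$-21657 + A{\left(-146,c \right)} = -21657 - 212 = -21869$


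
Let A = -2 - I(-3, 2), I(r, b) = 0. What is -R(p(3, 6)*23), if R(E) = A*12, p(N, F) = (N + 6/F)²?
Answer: 24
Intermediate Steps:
A = -2 (A = -2 - 1*0 = -2 + 0 = -2)
R(E) = -24 (R(E) = -2*12 = -24)
-R(p(3, 6)*23) = -1*(-24) = 24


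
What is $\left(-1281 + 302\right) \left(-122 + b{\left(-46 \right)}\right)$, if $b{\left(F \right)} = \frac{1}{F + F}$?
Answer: $\frac{10989275}{92} \approx 1.1945 \cdot 10^{5}$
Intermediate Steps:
$b{\left(F \right)} = \frac{1}{2 F}$
$\left(-1281 + 302\right) \left(-122 + b{\left(-46 \right)}\right) = \left(-1281 + 302\right) \left(-122 + \frac{1}{2 \left(-46\right)}\right) = - 979 \left(-122 + \frac{1}{2} \left(- \frac{1}{46}\right)\right) = - 979 \left(-122 - \frac{1}{92}\right) = \left(-979\right) \left(- \frac{11225}{92}\right) = \frac{10989275}{92}$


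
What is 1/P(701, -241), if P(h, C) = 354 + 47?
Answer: 1/401 ≈ 0.0024938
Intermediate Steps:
P(h, C) = 401
1/P(701, -241) = 1/401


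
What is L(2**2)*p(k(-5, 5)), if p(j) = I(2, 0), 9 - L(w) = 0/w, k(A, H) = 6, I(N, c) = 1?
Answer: 9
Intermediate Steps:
L(w) = 9 (L(w) = 9 - 0/w = 9 - 1*0 = 9 + 0 = 9)
p(j) = 1
L(2**2)*p(k(-5, 5)) = 9*1 = 9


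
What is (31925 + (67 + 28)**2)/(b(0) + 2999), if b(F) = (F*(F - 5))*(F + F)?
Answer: 40950/2999 ≈ 13.655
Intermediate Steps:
b(F) = 2*F**2*(-5 + F) (b(F) = (F*(-5 + F))*(2*F) = 2*F**2*(-5 + F))
(31925 + (67 + 28)**2)/(b(0) + 2999) = (31925 + (67 + 28)**2)/(2*0**2*(-5 + 0) + 2999) = (31925 + 95**2)/(2*0*(-5) + 2999) = (31925 + 9025)/(0 + 2999) = 40950/2999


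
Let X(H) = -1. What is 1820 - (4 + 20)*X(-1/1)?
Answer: 1844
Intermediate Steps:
1820 - (4 + 20)*X(-1/1) = 1820 - (4 + 20)*(-1) = 1820 - 24*(-1) = 1820 - 1*(-24) = 1820 + 24 = 1844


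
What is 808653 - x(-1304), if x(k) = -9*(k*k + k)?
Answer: 16100661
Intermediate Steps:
x(k) = -9*k - 9*k**2 (x(k) = -9*(k**2 + k) = -9*(k + k**2) = -9*k - 9*k**2)
808653 - x(-1304) = 808653 - (-9)*(-1304)*(1 - 1304) = 808653 - (-9)*(-1304)*(-1303) = 808653 - 1*(-15292008) = 808653 + 15292008 = 16100661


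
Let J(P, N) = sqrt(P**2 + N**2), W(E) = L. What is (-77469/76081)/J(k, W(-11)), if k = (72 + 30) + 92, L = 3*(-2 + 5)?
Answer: -77469*sqrt(37717)/2869547077 ≈ -0.0052430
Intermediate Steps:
L = 9 (L = 3*3 = 9)
W(E) = 9
k = 194 (k = 102 + 92 = 194)
J(P, N) = sqrt(N**2 + P**2)
(-77469/76081)/J(k, W(-11)) = (-77469/76081)/(sqrt(9**2 + 194**2)) = (-77469*1/76081)/(sqrt(81 + 37636)) = -77469*sqrt(37717)/37717/76081 = -77469*sqrt(37717)/2869547077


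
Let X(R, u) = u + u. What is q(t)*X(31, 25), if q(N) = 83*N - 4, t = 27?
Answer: 111850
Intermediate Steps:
X(R, u) = 2*u
q(N) = -4 + 83*N
q(t)*X(31, 25) = (-4 + 83*27)*(2*25) = (-4 + 2241)*50 = 2237*50 = 111850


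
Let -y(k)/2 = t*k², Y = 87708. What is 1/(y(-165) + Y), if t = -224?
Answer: 1/12284508 ≈ 8.1403e-8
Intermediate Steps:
y(k) = 448*k² (y(k) = -(-448)*k² = 448*k²)
1/(y(-165) + Y) = 1/(448*(-165)² + 87708) = 1/(448*27225 + 87708) = 1/(12196800 + 87708) = 1/12284508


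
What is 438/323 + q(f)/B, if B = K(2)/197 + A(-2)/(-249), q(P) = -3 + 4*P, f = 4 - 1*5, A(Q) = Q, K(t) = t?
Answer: -110518137/288116 ≈ -383.59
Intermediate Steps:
f = -1 (f = 4 - 5 = -1)
B = 892/49053 (B = 2/197 - 2/(-249) = 2*(1/197) - 2*(-1/249) = 2/197 + 2/249 = 892/49053 ≈ 0.018184)
438/323 + q(f)/B = 438/323 + (-3 + 4*(-1))/(892/49053) = 438*(1/323) + (-3 - 4)*(49053/892) = 438/323 - 7*49053/892 = 438/323 - 343371/892 = -110518137/288116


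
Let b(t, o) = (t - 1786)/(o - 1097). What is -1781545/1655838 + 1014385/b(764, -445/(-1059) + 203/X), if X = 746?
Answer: 242457836532985445345/222819029361684 ≈ 1.0881e+6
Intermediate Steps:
b(t, o) = (-1786 + t)/(-1097 + o)
-1781545/1655838 + 1014385/b(764, -445/(-1059) + 203/X) = -1781545/1655838 + 1014385/(((-1786 + 764)/(-1097 + (-445/(-1059) + 203/746)))) = -1781545*1/1655838 + 1014385/((-1022/(-1097 + (-445*(-1/1059) + 203*(1/746))))) = -1781545/1655838 + 1014385/((-1022/(-1097 + (445/1059 + 203/746)))) = -1781545/1655838 + 1014385/((-1022/(-1097 + 546947/790014))) = -1781545/1655838 + 1014385/((-1022/(-866098411/790014))) = -1781545/1655838 + 1014385/((-790014/866098411*(-1022))) = -1781545/1655838 + 1014385/(807394308/866098411) = -1781545/1655838 + 1014385*(866098411/807394308) = -1781545/1655838 + 878557236642235/807394308 = 242457836532985445345/222819029361684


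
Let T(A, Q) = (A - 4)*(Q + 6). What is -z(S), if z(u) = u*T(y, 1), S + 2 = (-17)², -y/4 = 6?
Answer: 56252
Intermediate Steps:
y = -24 (y = -4*6 = -24)
S = 287 (S = -2 + (-17)² = -2 + 289 = 287)
T(A, Q) = (-4 + A)*(6 + Q)
z(u) = -196*u (z(u) = u*(-24 - 4*1 + 6*(-24) - 24*1) = u*(-24 - 4 - 144 - 24) = u*(-196) = -196*u)
-z(S) = -(-196)*287 = -1*(-56252) = 56252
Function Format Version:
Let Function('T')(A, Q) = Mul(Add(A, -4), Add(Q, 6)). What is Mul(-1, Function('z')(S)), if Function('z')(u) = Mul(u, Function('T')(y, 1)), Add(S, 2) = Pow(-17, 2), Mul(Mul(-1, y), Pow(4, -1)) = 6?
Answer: 56252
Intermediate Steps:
y = -24 (y = Mul(-4, 6) = -24)
S = 287 (S = Add(-2, Pow(-17, 2)) = Add(-2, 289) = 287)
Function('T')(A, Q) = Mul(Add(-4, A), Add(6, Q))
Function('z')(u) = Mul(-196, u) (Function('z')(u) = Mul(u, Add(-24, Mul(-4, 1), Mul(6, -24), Mul(-24, 1))) = Mul(u, Add(-24, -4, -144, -24)) = Mul(u, -196) = Mul(-196, u))
Mul(-1, Function('z')(S)) = Mul(-1, Mul(-196, 287)) = Mul(-1, -56252) = 56252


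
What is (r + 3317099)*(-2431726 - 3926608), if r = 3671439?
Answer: -44435458775692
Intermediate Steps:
(r + 3317099)*(-2431726 - 3926608) = (3671439 + 3317099)*(-2431726 - 3926608) = 6988538*(-6358334) = -44435458775692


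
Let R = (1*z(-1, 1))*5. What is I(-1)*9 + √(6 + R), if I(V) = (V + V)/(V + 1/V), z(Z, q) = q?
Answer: 9 + √11 ≈ 12.317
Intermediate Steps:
R = 5 (R = (1*1)*5 = 1*5 = 5)
I(V) = 2*V/(V + 1/V) (I(V) = (2*V)/(V + 1/V) = 2*V/(V + 1/V))
I(-1)*9 + √(6 + R) = (2*(-1)²/(1 + (-1)²))*9 + √(6 + 5) = (2*1/(1 + 1))*9 + √11 = (2*1/2)*9 + √11 = (2*1*(½))*9 + √11 = 1*9 + √11 = 9 + √11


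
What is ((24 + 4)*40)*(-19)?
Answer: -21280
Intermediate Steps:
((24 + 4)*40)*(-19) = (28*40)*(-19) = 1120*(-19) = -21280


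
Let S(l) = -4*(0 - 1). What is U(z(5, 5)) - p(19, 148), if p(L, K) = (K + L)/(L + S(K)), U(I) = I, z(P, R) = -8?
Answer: -351/23 ≈ -15.261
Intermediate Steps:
S(l) = 4 (S(l) = -4*(-1) = 4)
p(L, K) = (K + L)/(4 + L) (p(L, K) = (K + L)/(L + 4) = (K + L)/(4 + L))
U(z(5, 5)) - p(19, 148) = -8 - (148 + 19)/(4 + 19) = -8 - 167/23 = -351/23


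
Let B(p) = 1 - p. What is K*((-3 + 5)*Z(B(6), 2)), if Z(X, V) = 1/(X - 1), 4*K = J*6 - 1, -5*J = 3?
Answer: 23/60 ≈ 0.38333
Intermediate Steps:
J = -3/5 (J = -1/5*3 = -3/5 ≈ -0.60000)
K = -23/20 (K = (-3/5*6 - 1)/4 = (-18/5 - 1)/4 = (1/4)*(-23/5) = -23/20 ≈ -1.1500)
Z(X, V) = 1/(-1 + X)
K*((-3 + 5)*Z(B(6), 2)) = -23*(-3 + 5)/(20*(-1 + (1 - 1*6))) = -23/(10*(-1 + (1 - 6))) = -23/(10*(-1 - 5)) = -23/(10*(-6)) = -23*(-1)/(10*6) = -23/20*(-1/3) = 23/60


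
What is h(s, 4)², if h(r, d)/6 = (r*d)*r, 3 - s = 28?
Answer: 225000000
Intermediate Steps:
s = -25 (s = 3 - 1*28 = 3 - 28 = -25)
h(r, d) = 6*d*r² (h(r, d) = 6*((r*d)*r) = 6*((d*r)*r) = 6*(d*r²) = 6*d*r²)
h(s, 4)² = (6*4*(-25)²)² = (6*4*625)² = 15000² = 225000000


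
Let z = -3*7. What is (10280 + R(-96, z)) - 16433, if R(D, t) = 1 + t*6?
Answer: -6278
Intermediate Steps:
z = -21
R(D, t) = 1 + 6*t
(10280 + R(-96, z)) - 16433 = (10280 + (1 + 6*(-21))) - 16433 = (10280 + (1 - 126)) - 16433 = (10280 - 125) - 16433 = 10155 - 16433 = -6278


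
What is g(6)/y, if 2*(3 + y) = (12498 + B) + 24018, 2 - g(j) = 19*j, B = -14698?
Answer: -8/779 ≈ -0.010270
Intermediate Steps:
g(j) = 2 - 19*j
y = 10906 (y = -3 + ((12498 - 14698) + 24018)/2 = -3 + (-2200 + 24018)/2 = -3 + (½)*21818 = -3 + 10909 = 10906)
g(6)/y = (2 - 19*6)/10906 = (2 - 114)*(1/10906) = -112*1/10906 = -8/779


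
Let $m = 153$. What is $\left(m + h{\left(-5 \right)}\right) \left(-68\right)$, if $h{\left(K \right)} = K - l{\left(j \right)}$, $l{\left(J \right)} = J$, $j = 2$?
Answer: $-9928$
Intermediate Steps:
$h{\left(K \right)} = -2 + K$ ($h{\left(K \right)} = K - 2 = -2 + K$)
$\left(m + h{\left(-5 \right)}\right) \left(-68\right) = \left(153 - 7\right) \left(-68\right) = 146 \left(-68\right) = -9928$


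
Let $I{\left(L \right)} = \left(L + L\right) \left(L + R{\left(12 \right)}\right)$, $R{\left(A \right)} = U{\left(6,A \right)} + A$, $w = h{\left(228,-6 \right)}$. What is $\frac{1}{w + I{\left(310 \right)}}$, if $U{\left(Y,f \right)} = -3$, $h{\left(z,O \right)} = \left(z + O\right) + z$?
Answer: $\frac{1}{198230} \approx 5.0446 \cdot 10^{-6}$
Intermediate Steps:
$h{\left(z,O \right)} = O + 2 z$ ($h{\left(z,O \right)} = \left(O + z\right) + z = O + 2 z$)
$w = 450$ ($w = -6 + 2 \cdot 228 = -6 + 456 = 450$)
$R{\left(A \right)} = -3 + A$
$I{\left(L \right)} = 2 L \left(9 + L\right)$ ($I{\left(L \right)} = \left(L + L\right) \left(L + \left(-3 + 12\right)\right) = 2 L \left(L + 9\right) = 2 L \left(9 + L\right)$)
$\frac{1}{w + I{\left(310 \right)}} = \frac{1}{450 + 2 \cdot 310 \left(9 + 310\right)} = \frac{1}{450 + 2 \cdot 310 \cdot 319} = \frac{1}{450 + 197780} = \frac{1}{198230}$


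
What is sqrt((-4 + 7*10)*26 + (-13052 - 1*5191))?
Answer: I*sqrt(16527) ≈ 128.56*I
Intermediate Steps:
sqrt((-4 + 7*10)*26 + (-13052 - 1*5191)) = sqrt((-4 + 70)*26 + (-13052 - 5191)) = sqrt(66*26 - 18243) = sqrt(1716 - 18243) = sqrt(-16527) = I*sqrt(16527)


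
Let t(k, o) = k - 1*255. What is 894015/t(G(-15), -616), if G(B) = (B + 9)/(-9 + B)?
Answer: -3576060/1019 ≈ -3509.4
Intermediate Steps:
G(B) = (9 + B)/(-9 + B)
t(k, o) = -255 + k (t(k, o) = k - 255 = -255 + k)
894015/t(G(-15), -616) = 894015/(-255 + (9 - 15)/(-9 - 15)) = 894015/(-255 - 6/(-24)) = 894015/(-255 - 1/24*(-6)) = 894015/(-255 + ¼) = 894015/(-1019/4) = 894015*(-4/1019) = -3576060/1019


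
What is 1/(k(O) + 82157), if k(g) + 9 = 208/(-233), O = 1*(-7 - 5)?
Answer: 233/19140276 ≈ 1.2173e-5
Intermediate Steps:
O = -12 (O = 1*(-12) = -12)
k(g) = -2305/233 (k(g) = -9 + 208/(-233) = -9 + 208*(-1/233) = -9 - 208/233 = -2305/233)
1/(k(O) + 82157) = 1/(-2305/233 + 82157) = 1/(19140276/233) = 233/19140276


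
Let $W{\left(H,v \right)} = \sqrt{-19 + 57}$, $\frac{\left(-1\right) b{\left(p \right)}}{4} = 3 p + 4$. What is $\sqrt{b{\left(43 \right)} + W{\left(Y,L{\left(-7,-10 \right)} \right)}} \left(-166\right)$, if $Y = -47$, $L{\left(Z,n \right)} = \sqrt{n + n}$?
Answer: $- 166 i \sqrt{532 - \sqrt{38}} \approx - 3806.6 i$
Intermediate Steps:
$b{\left(p \right)} = -16 - 12 p$ ($b{\left(p \right)} = - 4 \left(3 p + 4\right) = - 4 \left(4 + 3 p\right) = -16 - 12 p$)
$L{\left(Z,n \right)} = \sqrt{2} \sqrt{n}$ ($L{\left(Z,n \right)} = \sqrt{2 n} = \sqrt{2} \sqrt{n}$)
$W{\left(H,v \right)} = \sqrt{38}$
$\sqrt{b{\left(43 \right)} + W{\left(Y,L{\left(-7,-10 \right)} \right)}} \left(-166\right) = \sqrt{\left(-16 - 516\right) + \sqrt{38}} \left(-166\right) = \sqrt{-532 + \sqrt{38}} \left(-166\right) = - 166 \sqrt{-532 + \sqrt{38}}$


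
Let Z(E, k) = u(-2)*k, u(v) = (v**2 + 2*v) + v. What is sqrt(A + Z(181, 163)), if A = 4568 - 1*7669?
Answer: I*sqrt(3427) ≈ 58.541*I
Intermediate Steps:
A = -3101 (A = 4568 - 7669 = -3101)
u(v) = v**2 + 3*v
Z(E, k) = -2*k (Z(E, k) = (-2*(3 - 2))*k = (-2*1)*k = -2*k)
sqrt(A + Z(181, 163)) = sqrt(-3101 - 2*163) = sqrt(-3101 - 326) = sqrt(-3427) = I*sqrt(3427)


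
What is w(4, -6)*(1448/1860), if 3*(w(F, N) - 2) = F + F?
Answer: 5068/1395 ≈ 3.6330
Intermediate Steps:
w(F, N) = 2 + 2*F/3 (w(F, N) = 2 + (F + F)/3 = 2 + (2*F)/3 = 2 + 2*F/3)
w(4, -6)*(1448/1860) = (2 + (⅔)*4)*(1448/1860) = (2 + 8/3)*(1448*(1/1860)) = (14/3)*(362/465) = 5068/1395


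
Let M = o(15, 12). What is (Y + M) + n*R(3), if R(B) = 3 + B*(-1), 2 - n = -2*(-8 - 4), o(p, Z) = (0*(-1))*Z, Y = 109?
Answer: 109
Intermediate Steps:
o(p, Z) = 0 (o(p, Z) = 0*Z = 0)
M = 0
n = -22 (n = 2 - (-2)*(-8 - 4) = 2 - (-2)*(-12) = 2 - 1*24 = 2 - 24 = -22)
R(B) = 3 - B
(Y + M) + n*R(3) = (109 + 0) - 22*(3 - 1*3) = 109 - 22*(3 - 3) = 109 - 22*0 = 109 + 0 = 109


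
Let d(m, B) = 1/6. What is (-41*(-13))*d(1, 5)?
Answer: 533/6 ≈ 88.833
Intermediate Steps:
d(m, B) = 1/6
(-41*(-13))*d(1, 5) = -41*(-13)*(1/6) = 533*(1/6) = 533/6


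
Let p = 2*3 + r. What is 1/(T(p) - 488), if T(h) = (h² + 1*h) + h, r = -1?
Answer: -1/453 ≈ -0.0022075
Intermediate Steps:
p = 5 (p = 2*3 - 1 = 6 - 1 = 5)
T(h) = h² + 2*h (T(h) = (h² + h) + h = (h + h²) + h = h² + 2*h)
1/(T(p) - 488) = 1/(5*(2 + 5) - 488) = 1/(5*7 - 488) = 1/(35 - 488) = 1/(-453) = -1/453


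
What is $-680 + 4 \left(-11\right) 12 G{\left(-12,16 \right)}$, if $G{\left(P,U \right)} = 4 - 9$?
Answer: $1960$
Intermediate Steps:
$G{\left(P,U \right)} = -5$
$-680 + 4 \left(-11\right) 12 G{\left(-12,16 \right)} = -680 + 4 \left(-11\right) 12 \left(-5\right) = -680 + \left(-44\right) 12 \left(-5\right) = -680 - -2640 = -680 + 2640 = 1960$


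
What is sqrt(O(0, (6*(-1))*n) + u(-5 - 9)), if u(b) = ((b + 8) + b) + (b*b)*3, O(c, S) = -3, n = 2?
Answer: sqrt(565) ≈ 23.770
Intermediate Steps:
u(b) = 8 + 2*b + 3*b**2 (u(b) = ((8 + b) + b) + b**2*3 = (8 + 2*b) + 3*b**2 = 8 + 2*b + 3*b**2)
sqrt(O(0, (6*(-1))*n) + u(-5 - 9)) = sqrt(-3 + (8 + 2*(-5 - 9) + 3*(-5 - 9)**2)) = sqrt(-3 + (8 + 2*(-14) + 3*(-14)**2)) = sqrt(-3 + (8 - 28 + 3*196)) = sqrt(-3 + (8 - 28 + 588)) = sqrt(-3 + 568) = sqrt(565)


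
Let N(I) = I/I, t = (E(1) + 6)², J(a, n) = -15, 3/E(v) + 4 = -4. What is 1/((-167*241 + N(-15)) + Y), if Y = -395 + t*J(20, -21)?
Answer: -64/2631399 ≈ -2.4322e-5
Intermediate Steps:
E(v) = -3/8 (E(v) = 3/(-4 - 4) = 3/(-8) = 3*(-⅛) = -3/8)
t = 2025/64 (t = (-3/8 + 6)² = (45/8)² = 2025/64 ≈ 31.641)
N(I) = 1
Y = -55655/64 (Y = -395 + (2025/64)*(-15) = -395 - 30375/64 = -55655/64 ≈ -869.61)
1/((-167*241 + N(-15)) + Y) = 1/((-167*241 + 1) - 55655/64) = 1/((-40247 + 1) - 55655/64) = 1/(-40246 - 55655/64) = 1/(-2631399/64) = -64/2631399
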